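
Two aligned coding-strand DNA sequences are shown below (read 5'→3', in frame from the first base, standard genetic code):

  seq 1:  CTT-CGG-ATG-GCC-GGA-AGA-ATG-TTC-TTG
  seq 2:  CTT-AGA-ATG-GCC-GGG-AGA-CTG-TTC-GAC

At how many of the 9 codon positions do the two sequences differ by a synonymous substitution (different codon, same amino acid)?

Codon 1: CTT Leu / CTT Leu — identical.
Codon 2: CGG Arg / AGA Arg — synonymous.
Codon 3: ATG Met / ATG Met — identical.
Codon 4: GCC Ala / GCC Ala — identical.
Codon 5: GGA Gly / GGG Gly — synonymous.
Codon 6: AGA Arg / AGA Arg — identical.
Codon 7: ATG Met / CTG Leu — nonsynonymous.
Codon 8: TTC Phe / TTC Phe — identical.
Codon 9: TTG Leu / GAC Asp — nonsynonymous.
Synonymous differences: 2.

2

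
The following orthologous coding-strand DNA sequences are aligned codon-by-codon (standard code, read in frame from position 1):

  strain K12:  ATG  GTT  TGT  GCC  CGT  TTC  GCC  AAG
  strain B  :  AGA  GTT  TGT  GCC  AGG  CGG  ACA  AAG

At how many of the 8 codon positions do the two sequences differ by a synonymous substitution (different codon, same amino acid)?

1

Codon 1: ATG Met / AGA Arg — nonsynonymous.
Codon 2: GTT Val / GTT Val — identical.
Codon 3: TGT Cys / TGT Cys — identical.
Codon 4: GCC Ala / GCC Ala — identical.
Codon 5: CGT Arg / AGG Arg — synonymous.
Codon 6: TTC Phe / CGG Arg — nonsynonymous.
Codon 7: GCC Ala / ACA Thr — nonsynonymous.
Codon 8: AAG Lys / AAG Lys — identical.
Synonymous differences: 1.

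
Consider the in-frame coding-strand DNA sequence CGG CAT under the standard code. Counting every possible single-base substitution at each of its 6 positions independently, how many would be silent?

Codon 1 (CGG, Arg): 4 synonymous substitutions.
Codon 2 (CAT, His): 1 synonymous substitution.
Total: 4 + 1 = 5.

5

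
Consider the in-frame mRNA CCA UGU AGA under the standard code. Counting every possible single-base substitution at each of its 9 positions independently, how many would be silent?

Codon 1 (CCA, Pro): 3 synonymous substitutions.
Codon 2 (UGU, Cys): 1 synonymous substitution.
Codon 3 (AGA, Arg): 2 synonymous substitutions.
Total: 3 + 1 + 2 = 6.

6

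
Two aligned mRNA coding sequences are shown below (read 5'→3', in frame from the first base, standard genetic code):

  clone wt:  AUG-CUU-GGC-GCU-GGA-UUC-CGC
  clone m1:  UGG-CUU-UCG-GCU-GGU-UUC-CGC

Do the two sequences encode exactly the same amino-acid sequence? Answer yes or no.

Codon 1: AUG Met / UGG Trp — nonsynonymous.
Codon 2: CUU Leu / CUU Leu — identical.
Codon 3: GGC Gly / UCG Ser — nonsynonymous.
Codon 4: GCU Ala / GCU Ala — identical.
Codon 5: GGA Gly / GGU Gly — synonymous.
Codon 6: UUC Phe / UUC Phe — identical.
Codon 7: CGC Arg / CGC Arg — identical.
Nonsynonymous differences: 2 → different protein.

no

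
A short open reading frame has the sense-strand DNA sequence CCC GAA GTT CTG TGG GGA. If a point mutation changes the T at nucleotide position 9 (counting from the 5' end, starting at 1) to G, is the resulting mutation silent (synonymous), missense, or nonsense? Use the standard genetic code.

silent

Position 9 falls in codon 3: GTT → Val.
After the substitution the codon is GTG → Val.
Both encode Val, so the change is synonymous.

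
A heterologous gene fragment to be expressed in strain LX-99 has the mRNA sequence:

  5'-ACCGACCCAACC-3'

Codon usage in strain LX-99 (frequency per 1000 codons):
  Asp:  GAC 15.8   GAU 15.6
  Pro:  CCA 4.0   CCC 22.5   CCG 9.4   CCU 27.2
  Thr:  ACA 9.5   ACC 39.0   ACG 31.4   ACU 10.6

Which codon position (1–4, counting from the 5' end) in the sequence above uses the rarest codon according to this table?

3

Codon 1 ACC (Thr): 39.0 per 1000.
Codon 2 GAC (Asp): 15.8 per 1000.
Codon 3 CCA (Pro): 4.0 per 1000.
Codon 4 ACC (Thr): 39.0 per 1000.
Lowest frequency is 4.0 at codon 3.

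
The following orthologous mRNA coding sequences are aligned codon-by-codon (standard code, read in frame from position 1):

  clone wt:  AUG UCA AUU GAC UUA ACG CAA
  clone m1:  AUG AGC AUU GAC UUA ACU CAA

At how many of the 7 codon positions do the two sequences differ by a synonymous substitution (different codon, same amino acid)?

Codon 1: AUG Met / AUG Met — identical.
Codon 2: UCA Ser / AGC Ser — synonymous.
Codon 3: AUU Ile / AUU Ile — identical.
Codon 4: GAC Asp / GAC Asp — identical.
Codon 5: UUA Leu / UUA Leu — identical.
Codon 6: ACG Thr / ACU Thr — synonymous.
Codon 7: CAA Gln / CAA Gln — identical.
Synonymous differences: 2.

2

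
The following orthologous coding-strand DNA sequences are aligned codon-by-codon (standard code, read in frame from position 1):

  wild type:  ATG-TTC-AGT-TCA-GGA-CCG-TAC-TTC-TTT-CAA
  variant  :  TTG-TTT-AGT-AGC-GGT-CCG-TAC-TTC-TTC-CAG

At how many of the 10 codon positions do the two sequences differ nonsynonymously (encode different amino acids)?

1

Codon 1: ATG Met / TTG Leu — nonsynonymous.
Codon 2: TTC Phe / TTT Phe — synonymous.
Codon 3: AGT Ser / AGT Ser — identical.
Codon 4: TCA Ser / AGC Ser — synonymous.
Codon 5: GGA Gly / GGT Gly — synonymous.
Codon 6: CCG Pro / CCG Pro — identical.
Codon 7: TAC Tyr / TAC Tyr — identical.
Codon 8: TTC Phe / TTC Phe — identical.
Codon 9: TTT Phe / TTC Phe — synonymous.
Codon 10: CAA Gln / CAG Gln — synonymous.
Nonsynonymous differences: 1.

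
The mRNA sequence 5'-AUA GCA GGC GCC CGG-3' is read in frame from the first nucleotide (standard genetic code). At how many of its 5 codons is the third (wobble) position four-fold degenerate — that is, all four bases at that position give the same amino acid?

4

Codon 1 AUA (Ile): third position 3-fold.
Codon 2 GCA (Ala): third position 4-fold.
Codon 3 GGC (Gly): third position 4-fold.
Codon 4 GCC (Ala): third position 4-fold.
Codon 5 CGG (Arg): third position 4-fold.
Four-fold degenerate third positions: 4.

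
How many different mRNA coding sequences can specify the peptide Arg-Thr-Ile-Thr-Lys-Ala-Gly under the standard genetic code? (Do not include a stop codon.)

9216

Arg: 6 codons.
Thr: 4 codons.
Ile: 3 codons.
Thr: 4 codons.
Lys: 2 codons.
Ala: 4 codons.
Gly: 4 codons.
6 × 4 × 3 × 4 × 2 × 4 × 4 = 9216.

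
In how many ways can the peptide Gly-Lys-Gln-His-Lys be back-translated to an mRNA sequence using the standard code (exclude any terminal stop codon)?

64

Gly: 4 codons.
Lys: 2 codons.
Gln: 2 codons.
His: 2 codons.
Lys: 2 codons.
4 × 2 × 2 × 2 × 2 = 64.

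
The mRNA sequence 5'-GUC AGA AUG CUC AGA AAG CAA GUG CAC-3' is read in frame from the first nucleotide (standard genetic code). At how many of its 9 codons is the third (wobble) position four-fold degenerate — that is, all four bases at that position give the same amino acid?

Codon 1 GUC (Val): third position 4-fold.
Codon 2 AGA (Arg): third position 2-fold.
Codon 3 AUG (Met): third position 1-fold.
Codon 4 CUC (Leu): third position 4-fold.
Codon 5 AGA (Arg): third position 2-fold.
Codon 6 AAG (Lys): third position 2-fold.
Codon 7 CAA (Gln): third position 2-fold.
Codon 8 GUG (Val): third position 4-fold.
Codon 9 CAC (His): third position 2-fold.
Four-fold degenerate third positions: 3.

3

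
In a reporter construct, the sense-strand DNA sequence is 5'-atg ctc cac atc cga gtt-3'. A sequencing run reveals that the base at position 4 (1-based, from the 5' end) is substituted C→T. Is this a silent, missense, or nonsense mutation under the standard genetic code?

Position 4 falls in codon 2: CTC → Leu.
After the substitution the codon is TTC → Phe.
Leu ≠ Phe, so this is a missense mutation.

missense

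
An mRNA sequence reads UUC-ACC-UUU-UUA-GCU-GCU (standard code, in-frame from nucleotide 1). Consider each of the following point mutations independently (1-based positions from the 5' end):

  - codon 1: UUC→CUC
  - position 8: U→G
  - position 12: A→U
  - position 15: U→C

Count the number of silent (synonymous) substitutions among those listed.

Codon 1: UUC (Phe) → CUC (Leu) — missense.
Codon 3: UUU (Phe) → UGU (Cys) — missense.
Codon 4: UUA (Leu) → UUU (Phe) — missense.
Codon 5: GCU (Ala) → GCC (Ala) — synonymous.
Synonymous: 1 of 4.

1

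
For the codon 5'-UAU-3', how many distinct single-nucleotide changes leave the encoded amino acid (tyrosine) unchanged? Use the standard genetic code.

1

Position 1: none → 0 synonymous.
Position 2: none → 0 synonymous.
Position 3: UAC → 1 synonymous.
Total: 0 + 0 + 1 = 1.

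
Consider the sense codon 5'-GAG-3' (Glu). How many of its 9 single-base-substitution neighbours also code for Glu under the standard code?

1

Position 1: none → 0 synonymous.
Position 2: none → 0 synonymous.
Position 3: GAA → 1 synonymous.
Total: 0 + 0 + 1 = 1.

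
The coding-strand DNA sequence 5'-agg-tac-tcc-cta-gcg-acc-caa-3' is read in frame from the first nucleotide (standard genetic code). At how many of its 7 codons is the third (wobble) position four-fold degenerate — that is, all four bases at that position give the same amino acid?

4

Codon 1 AGG (Arg): third position 2-fold.
Codon 2 TAC (Tyr): third position 2-fold.
Codon 3 TCC (Ser): third position 4-fold.
Codon 4 CTA (Leu): third position 4-fold.
Codon 5 GCG (Ala): third position 4-fold.
Codon 6 ACC (Thr): third position 4-fold.
Codon 7 CAA (Gln): third position 2-fold.
Four-fold degenerate third positions: 4.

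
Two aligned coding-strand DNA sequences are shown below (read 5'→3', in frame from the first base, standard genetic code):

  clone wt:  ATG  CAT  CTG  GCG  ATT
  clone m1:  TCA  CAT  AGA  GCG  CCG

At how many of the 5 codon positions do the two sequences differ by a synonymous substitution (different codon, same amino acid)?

0

Codon 1: ATG Met / TCA Ser — nonsynonymous.
Codon 2: CAT His / CAT His — identical.
Codon 3: CTG Leu / AGA Arg — nonsynonymous.
Codon 4: GCG Ala / GCG Ala — identical.
Codon 5: ATT Ile / CCG Pro — nonsynonymous.
Synonymous differences: 0.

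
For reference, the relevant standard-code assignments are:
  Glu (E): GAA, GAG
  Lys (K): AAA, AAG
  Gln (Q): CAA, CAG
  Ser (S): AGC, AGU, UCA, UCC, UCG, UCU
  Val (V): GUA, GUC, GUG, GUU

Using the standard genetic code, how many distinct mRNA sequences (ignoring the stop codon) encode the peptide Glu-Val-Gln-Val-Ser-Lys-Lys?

Glu: 2 codons.
Val: 4 codons.
Gln: 2 codons.
Val: 4 codons.
Ser: 6 codons.
Lys: 2 codons.
Lys: 2 codons.
2 × 4 × 2 × 4 × 6 × 2 × 2 = 1536.

1536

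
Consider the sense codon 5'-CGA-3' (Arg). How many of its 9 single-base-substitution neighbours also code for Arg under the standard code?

Position 1: AGA → 1 synonymous.
Position 2: none → 0 synonymous.
Position 3: CGU, CGC, CGG → 3 synonymous.
Total: 1 + 0 + 3 = 4.

4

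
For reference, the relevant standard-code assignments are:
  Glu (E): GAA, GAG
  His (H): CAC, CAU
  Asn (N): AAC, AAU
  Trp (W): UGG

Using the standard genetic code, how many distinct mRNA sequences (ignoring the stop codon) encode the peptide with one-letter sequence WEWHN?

8

Trp: 1 codon.
Glu: 2 codons.
Trp: 1 codon.
His: 2 codons.
Asn: 2 codons.
1 × 2 × 1 × 2 × 2 = 8.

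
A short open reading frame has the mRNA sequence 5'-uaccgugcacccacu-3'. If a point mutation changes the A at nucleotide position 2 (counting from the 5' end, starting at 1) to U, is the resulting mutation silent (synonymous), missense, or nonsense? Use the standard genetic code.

Position 2 falls in codon 1: UAC → Tyr.
After the substitution the codon is UUC → Phe.
Tyr ≠ Phe, so this is a missense mutation.

missense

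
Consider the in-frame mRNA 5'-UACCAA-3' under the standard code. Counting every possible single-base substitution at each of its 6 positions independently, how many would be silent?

Codon 1 (UAC, Tyr): 1 synonymous substitution.
Codon 2 (CAA, Gln): 1 synonymous substitution.
Total: 1 + 1 = 2.

2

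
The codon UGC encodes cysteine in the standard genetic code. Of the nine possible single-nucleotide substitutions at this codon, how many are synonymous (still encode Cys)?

Position 1: none → 0 synonymous.
Position 2: none → 0 synonymous.
Position 3: UGU → 1 synonymous.
Total: 0 + 0 + 1 = 1.

1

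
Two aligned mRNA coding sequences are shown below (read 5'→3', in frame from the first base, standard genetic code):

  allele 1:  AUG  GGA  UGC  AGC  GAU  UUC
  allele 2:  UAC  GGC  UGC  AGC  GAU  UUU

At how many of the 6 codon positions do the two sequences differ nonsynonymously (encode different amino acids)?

1

Codon 1: AUG Met / UAC Tyr — nonsynonymous.
Codon 2: GGA Gly / GGC Gly — synonymous.
Codon 3: UGC Cys / UGC Cys — identical.
Codon 4: AGC Ser / AGC Ser — identical.
Codon 5: GAU Asp / GAU Asp — identical.
Codon 6: UUC Phe / UUU Phe — synonymous.
Nonsynonymous differences: 1.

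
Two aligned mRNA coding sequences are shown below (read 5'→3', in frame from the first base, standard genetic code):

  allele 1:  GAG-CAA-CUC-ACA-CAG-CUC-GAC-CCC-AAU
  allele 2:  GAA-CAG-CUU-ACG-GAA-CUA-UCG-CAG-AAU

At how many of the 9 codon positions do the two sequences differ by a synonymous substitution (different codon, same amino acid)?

5

Codon 1: GAG Glu / GAA Glu — synonymous.
Codon 2: CAA Gln / CAG Gln — synonymous.
Codon 3: CUC Leu / CUU Leu — synonymous.
Codon 4: ACA Thr / ACG Thr — synonymous.
Codon 5: CAG Gln / GAA Glu — nonsynonymous.
Codon 6: CUC Leu / CUA Leu — synonymous.
Codon 7: GAC Asp / UCG Ser — nonsynonymous.
Codon 8: CCC Pro / CAG Gln — nonsynonymous.
Codon 9: AAU Asn / AAU Asn — identical.
Synonymous differences: 5.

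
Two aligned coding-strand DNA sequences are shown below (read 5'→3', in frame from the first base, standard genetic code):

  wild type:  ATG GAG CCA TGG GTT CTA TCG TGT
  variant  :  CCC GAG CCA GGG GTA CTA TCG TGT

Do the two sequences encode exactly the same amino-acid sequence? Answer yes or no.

no

Codon 1: ATG Met / CCC Pro — nonsynonymous.
Codon 2: GAG Glu / GAG Glu — identical.
Codon 3: CCA Pro / CCA Pro — identical.
Codon 4: TGG Trp / GGG Gly — nonsynonymous.
Codon 5: GTT Val / GTA Val — synonymous.
Codon 6: CTA Leu / CTA Leu — identical.
Codon 7: TCG Ser / TCG Ser — identical.
Codon 8: TGT Cys / TGT Cys — identical.
Nonsynonymous differences: 2 → different protein.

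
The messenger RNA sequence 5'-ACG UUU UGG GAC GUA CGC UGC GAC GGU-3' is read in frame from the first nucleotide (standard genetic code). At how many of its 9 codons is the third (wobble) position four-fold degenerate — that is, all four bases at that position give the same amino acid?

4

Codon 1 ACG (Thr): third position 4-fold.
Codon 2 UUU (Phe): third position 2-fold.
Codon 3 UGG (Trp): third position 1-fold.
Codon 4 GAC (Asp): third position 2-fold.
Codon 5 GUA (Val): third position 4-fold.
Codon 6 CGC (Arg): third position 4-fold.
Codon 7 UGC (Cys): third position 2-fold.
Codon 8 GAC (Asp): third position 2-fold.
Codon 9 GGU (Gly): third position 4-fold.
Four-fold degenerate third positions: 4.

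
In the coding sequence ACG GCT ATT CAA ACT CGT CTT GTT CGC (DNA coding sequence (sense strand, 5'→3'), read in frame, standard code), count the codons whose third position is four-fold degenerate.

7

Codon 1 ACG (Thr): third position 4-fold.
Codon 2 GCT (Ala): third position 4-fold.
Codon 3 ATT (Ile): third position 3-fold.
Codon 4 CAA (Gln): third position 2-fold.
Codon 5 ACT (Thr): third position 4-fold.
Codon 6 CGT (Arg): third position 4-fold.
Codon 7 CTT (Leu): third position 4-fold.
Codon 8 GTT (Val): third position 4-fold.
Codon 9 CGC (Arg): third position 4-fold.
Four-fold degenerate third positions: 7.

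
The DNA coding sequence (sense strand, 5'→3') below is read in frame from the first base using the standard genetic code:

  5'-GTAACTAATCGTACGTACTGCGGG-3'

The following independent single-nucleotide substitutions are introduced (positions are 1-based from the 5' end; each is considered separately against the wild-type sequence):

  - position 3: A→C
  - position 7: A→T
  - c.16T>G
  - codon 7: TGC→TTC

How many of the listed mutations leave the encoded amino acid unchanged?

1

Codon 1: GTA (Val) → GTC (Val) — synonymous.
Codon 3: AAT (Asn) → TAT (Tyr) — missense.
Codon 6: TAC (Tyr) → GAC (Asp) — missense.
Codon 7: TGC (Cys) → TTC (Phe) — missense.
Synonymous: 1 of 4.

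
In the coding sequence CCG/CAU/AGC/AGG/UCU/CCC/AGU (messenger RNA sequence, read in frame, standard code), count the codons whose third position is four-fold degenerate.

3

Codon 1 CCG (Pro): third position 4-fold.
Codon 2 CAU (His): third position 2-fold.
Codon 3 AGC (Ser): third position 2-fold.
Codon 4 AGG (Arg): third position 2-fold.
Codon 5 UCU (Ser): third position 4-fold.
Codon 6 CCC (Pro): third position 4-fold.
Codon 7 AGU (Ser): third position 2-fold.
Four-fold degenerate third positions: 3.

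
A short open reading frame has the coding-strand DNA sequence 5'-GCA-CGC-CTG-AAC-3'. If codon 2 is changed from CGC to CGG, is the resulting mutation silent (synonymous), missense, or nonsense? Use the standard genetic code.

silent

Position 6 falls in codon 2: CGC → Arg.
After the substitution the codon is CGG → Arg.
Both encode Arg, so the change is synonymous.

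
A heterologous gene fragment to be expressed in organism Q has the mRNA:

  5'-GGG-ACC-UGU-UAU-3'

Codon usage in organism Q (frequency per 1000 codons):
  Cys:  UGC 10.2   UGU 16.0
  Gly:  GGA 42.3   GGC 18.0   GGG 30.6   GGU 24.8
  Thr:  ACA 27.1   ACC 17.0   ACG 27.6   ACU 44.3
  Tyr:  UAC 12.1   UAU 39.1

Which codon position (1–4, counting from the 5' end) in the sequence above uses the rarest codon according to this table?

3

Codon 1 GGG (Gly): 30.6 per 1000.
Codon 2 ACC (Thr): 17.0 per 1000.
Codon 3 UGU (Cys): 16.0 per 1000.
Codon 4 UAU (Tyr): 39.1 per 1000.
Lowest frequency is 16.0 at codon 3.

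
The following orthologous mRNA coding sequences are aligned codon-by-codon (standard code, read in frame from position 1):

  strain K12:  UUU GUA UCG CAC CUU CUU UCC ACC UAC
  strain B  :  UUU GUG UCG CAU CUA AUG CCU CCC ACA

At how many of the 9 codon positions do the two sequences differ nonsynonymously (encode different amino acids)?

4

Codon 1: UUU Phe / UUU Phe — identical.
Codon 2: GUA Val / GUG Val — synonymous.
Codon 3: UCG Ser / UCG Ser — identical.
Codon 4: CAC His / CAU His — synonymous.
Codon 5: CUU Leu / CUA Leu — synonymous.
Codon 6: CUU Leu / AUG Met — nonsynonymous.
Codon 7: UCC Ser / CCU Pro — nonsynonymous.
Codon 8: ACC Thr / CCC Pro — nonsynonymous.
Codon 9: UAC Tyr / ACA Thr — nonsynonymous.
Nonsynonymous differences: 4.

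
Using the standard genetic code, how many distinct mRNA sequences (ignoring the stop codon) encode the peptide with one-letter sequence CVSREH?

1152

Cys: 2 codons.
Val: 4 codons.
Ser: 6 codons.
Arg: 6 codons.
Glu: 2 codons.
His: 2 codons.
2 × 4 × 6 × 6 × 2 × 2 = 1152.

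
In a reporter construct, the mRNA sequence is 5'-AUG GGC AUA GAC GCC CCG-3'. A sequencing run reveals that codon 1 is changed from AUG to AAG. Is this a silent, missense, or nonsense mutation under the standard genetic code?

missense

Position 2 falls in codon 1: AUG → Met.
After the substitution the codon is AAG → Lys.
Met ≠ Lys, so this is a missense mutation.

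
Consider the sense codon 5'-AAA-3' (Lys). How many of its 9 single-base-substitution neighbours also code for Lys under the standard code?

Position 1: none → 0 synonymous.
Position 2: none → 0 synonymous.
Position 3: AAG → 1 synonymous.
Total: 0 + 0 + 1 = 1.

1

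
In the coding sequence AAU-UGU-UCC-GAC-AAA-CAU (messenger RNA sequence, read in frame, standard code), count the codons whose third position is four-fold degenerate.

Codon 1 AAU (Asn): third position 2-fold.
Codon 2 UGU (Cys): third position 2-fold.
Codon 3 UCC (Ser): third position 4-fold.
Codon 4 GAC (Asp): third position 2-fold.
Codon 5 AAA (Lys): third position 2-fold.
Codon 6 CAU (His): third position 2-fold.
Four-fold degenerate third positions: 1.

1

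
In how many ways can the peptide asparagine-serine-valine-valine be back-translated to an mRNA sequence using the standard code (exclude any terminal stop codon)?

Asn: 2 codons.
Ser: 6 codons.
Val: 4 codons.
Val: 4 codons.
2 × 6 × 4 × 4 = 192.

192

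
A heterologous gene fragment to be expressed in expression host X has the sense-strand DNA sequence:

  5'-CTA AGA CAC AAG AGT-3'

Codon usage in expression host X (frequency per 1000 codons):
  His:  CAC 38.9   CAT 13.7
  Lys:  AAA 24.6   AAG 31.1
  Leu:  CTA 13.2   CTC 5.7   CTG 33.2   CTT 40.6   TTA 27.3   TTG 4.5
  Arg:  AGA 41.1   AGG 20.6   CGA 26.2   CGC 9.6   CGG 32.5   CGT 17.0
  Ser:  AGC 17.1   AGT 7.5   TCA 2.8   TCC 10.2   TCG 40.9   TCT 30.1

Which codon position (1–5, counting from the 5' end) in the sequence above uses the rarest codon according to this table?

5

Codon 1 CTA (Leu): 13.2 per 1000.
Codon 2 AGA (Arg): 41.1 per 1000.
Codon 3 CAC (His): 38.9 per 1000.
Codon 4 AAG (Lys): 31.1 per 1000.
Codon 5 AGT (Ser): 7.5 per 1000.
Lowest frequency is 7.5 at codon 5.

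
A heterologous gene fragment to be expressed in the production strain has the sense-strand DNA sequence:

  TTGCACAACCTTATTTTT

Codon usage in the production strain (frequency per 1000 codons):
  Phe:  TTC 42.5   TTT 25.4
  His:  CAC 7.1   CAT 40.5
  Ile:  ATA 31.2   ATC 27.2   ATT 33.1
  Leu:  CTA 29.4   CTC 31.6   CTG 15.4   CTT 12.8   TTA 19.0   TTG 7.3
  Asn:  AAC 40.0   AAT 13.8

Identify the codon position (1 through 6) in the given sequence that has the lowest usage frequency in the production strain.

Codon 1 TTG (Leu): 7.3 per 1000.
Codon 2 CAC (His): 7.1 per 1000.
Codon 3 AAC (Asn): 40.0 per 1000.
Codon 4 CTT (Leu): 12.8 per 1000.
Codon 5 ATT (Ile): 33.1 per 1000.
Codon 6 TTT (Phe): 25.4 per 1000.
Lowest frequency is 7.1 at codon 2.

2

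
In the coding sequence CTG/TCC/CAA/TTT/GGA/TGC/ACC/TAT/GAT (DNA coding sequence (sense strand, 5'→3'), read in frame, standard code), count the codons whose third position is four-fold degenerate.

4

Codon 1 CTG (Leu): third position 4-fold.
Codon 2 TCC (Ser): third position 4-fold.
Codon 3 CAA (Gln): third position 2-fold.
Codon 4 TTT (Phe): third position 2-fold.
Codon 5 GGA (Gly): third position 4-fold.
Codon 6 TGC (Cys): third position 2-fold.
Codon 7 ACC (Thr): third position 4-fold.
Codon 8 TAT (Tyr): third position 2-fold.
Codon 9 GAT (Asp): third position 2-fold.
Four-fold degenerate third positions: 4.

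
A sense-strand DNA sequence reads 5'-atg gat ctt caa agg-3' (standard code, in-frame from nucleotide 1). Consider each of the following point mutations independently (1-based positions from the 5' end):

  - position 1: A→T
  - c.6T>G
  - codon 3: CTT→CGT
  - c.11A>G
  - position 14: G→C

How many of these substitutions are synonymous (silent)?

0

Codon 1: ATG (Met) → TTG (Leu) — missense.
Codon 2: GAT (Asp) → GAG (Glu) — missense.
Codon 3: CTT (Leu) → CGT (Arg) — missense.
Codon 4: CAA (Gln) → CGA (Arg) — missense.
Codon 5: AGG (Arg) → ACG (Thr) — missense.
Synonymous: 0 of 5.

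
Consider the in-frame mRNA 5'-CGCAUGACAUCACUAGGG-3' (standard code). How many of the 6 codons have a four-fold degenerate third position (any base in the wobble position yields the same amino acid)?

5

Codon 1 CGC (Arg): third position 4-fold.
Codon 2 AUG (Met): third position 1-fold.
Codon 3 ACA (Thr): third position 4-fold.
Codon 4 UCA (Ser): third position 4-fold.
Codon 5 CUA (Leu): third position 4-fold.
Codon 6 GGG (Gly): third position 4-fold.
Four-fold degenerate third positions: 5.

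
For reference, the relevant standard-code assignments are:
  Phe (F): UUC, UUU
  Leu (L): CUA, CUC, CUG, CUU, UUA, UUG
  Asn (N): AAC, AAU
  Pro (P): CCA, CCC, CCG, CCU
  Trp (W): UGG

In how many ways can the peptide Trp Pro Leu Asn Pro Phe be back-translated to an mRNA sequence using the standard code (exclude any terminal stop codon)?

Trp: 1 codon.
Pro: 4 codons.
Leu: 6 codons.
Asn: 2 codons.
Pro: 4 codons.
Phe: 2 codons.
1 × 4 × 6 × 2 × 4 × 2 = 384.

384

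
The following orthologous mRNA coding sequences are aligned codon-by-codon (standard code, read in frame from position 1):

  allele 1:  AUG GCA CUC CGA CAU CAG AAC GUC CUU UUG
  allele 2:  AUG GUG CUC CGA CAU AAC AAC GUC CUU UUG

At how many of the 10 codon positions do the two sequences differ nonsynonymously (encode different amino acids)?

Codon 1: AUG Met / AUG Met — identical.
Codon 2: GCA Ala / GUG Val — nonsynonymous.
Codon 3: CUC Leu / CUC Leu — identical.
Codon 4: CGA Arg / CGA Arg — identical.
Codon 5: CAU His / CAU His — identical.
Codon 6: CAG Gln / AAC Asn — nonsynonymous.
Codon 7: AAC Asn / AAC Asn — identical.
Codon 8: GUC Val / GUC Val — identical.
Codon 9: CUU Leu / CUU Leu — identical.
Codon 10: UUG Leu / UUG Leu — identical.
Nonsynonymous differences: 2.

2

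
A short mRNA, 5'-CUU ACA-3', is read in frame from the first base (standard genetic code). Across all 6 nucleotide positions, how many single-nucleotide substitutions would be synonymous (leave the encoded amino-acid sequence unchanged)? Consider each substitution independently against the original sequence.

Codon 1 (CUU, Leu): 3 synonymous substitutions.
Codon 2 (ACA, Thr): 3 synonymous substitutions.
Total: 3 + 3 = 6.

6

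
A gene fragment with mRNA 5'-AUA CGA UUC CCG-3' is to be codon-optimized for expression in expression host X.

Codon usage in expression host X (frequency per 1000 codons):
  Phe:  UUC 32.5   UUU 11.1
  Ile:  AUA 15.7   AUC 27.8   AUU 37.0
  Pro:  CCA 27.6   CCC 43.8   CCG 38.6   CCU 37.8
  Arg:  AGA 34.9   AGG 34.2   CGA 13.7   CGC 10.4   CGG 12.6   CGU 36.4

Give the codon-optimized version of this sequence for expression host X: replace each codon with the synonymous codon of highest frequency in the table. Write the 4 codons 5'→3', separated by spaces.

Codon 1 (Ile): best is AUU at 37.0.
Codon 2 (Arg): best is CGU at 36.4.
Codon 3 (Phe): best is UUC at 32.5.
Codon 4 (Pro): best is CCC at 43.8.

AUU CGU UUC CCC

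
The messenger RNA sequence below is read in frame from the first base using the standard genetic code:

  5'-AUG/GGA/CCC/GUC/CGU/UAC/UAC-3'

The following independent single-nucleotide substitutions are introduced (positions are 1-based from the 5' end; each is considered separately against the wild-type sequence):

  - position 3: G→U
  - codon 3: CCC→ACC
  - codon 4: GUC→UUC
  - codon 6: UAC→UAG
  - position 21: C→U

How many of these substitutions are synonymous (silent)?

1

Codon 1: AUG (Met) → AUU (Ile) — missense.
Codon 3: CCC (Pro) → ACC (Thr) — missense.
Codon 4: GUC (Val) → UUC (Phe) — missense.
Codon 6: UAC (Tyr) → UAG (Stop) — nonsense.
Codon 7: UAC (Tyr) → UAU (Tyr) — synonymous.
Synonymous: 1 of 5.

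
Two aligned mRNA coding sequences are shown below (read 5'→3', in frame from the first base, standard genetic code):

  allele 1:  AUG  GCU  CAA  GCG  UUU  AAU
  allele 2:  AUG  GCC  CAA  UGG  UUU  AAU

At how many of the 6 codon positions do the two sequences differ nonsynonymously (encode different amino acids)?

Codon 1: AUG Met / AUG Met — identical.
Codon 2: GCU Ala / GCC Ala — synonymous.
Codon 3: CAA Gln / CAA Gln — identical.
Codon 4: GCG Ala / UGG Trp — nonsynonymous.
Codon 5: UUU Phe / UUU Phe — identical.
Codon 6: AAU Asn / AAU Asn — identical.
Nonsynonymous differences: 1.

1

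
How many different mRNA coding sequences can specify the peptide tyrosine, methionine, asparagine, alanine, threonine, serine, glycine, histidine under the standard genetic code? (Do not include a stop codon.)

Tyr: 2 codons.
Met: 1 codon.
Asn: 2 codons.
Ala: 4 codons.
Thr: 4 codons.
Ser: 6 codons.
Gly: 4 codons.
His: 2 codons.
2 × 1 × 2 × 4 × 4 × 6 × 4 × 2 = 3072.

3072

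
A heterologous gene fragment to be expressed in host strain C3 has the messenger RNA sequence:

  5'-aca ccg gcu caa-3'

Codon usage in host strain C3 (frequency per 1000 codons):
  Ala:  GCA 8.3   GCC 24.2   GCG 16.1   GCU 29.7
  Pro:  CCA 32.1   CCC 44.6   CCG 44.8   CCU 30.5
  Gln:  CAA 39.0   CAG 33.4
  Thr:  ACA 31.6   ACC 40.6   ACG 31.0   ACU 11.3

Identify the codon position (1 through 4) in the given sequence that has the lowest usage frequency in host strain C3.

Codon 1 ACA (Thr): 31.6 per 1000.
Codon 2 CCG (Pro): 44.8 per 1000.
Codon 3 GCU (Ala): 29.7 per 1000.
Codon 4 CAA (Gln): 39.0 per 1000.
Lowest frequency is 29.7 at codon 3.

3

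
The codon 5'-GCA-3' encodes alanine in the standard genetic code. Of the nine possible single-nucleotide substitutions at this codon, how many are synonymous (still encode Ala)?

3

Position 1: none → 0 synonymous.
Position 2: none → 0 synonymous.
Position 3: GCU, GCC, GCG → 3 synonymous.
Total: 0 + 0 + 3 = 3.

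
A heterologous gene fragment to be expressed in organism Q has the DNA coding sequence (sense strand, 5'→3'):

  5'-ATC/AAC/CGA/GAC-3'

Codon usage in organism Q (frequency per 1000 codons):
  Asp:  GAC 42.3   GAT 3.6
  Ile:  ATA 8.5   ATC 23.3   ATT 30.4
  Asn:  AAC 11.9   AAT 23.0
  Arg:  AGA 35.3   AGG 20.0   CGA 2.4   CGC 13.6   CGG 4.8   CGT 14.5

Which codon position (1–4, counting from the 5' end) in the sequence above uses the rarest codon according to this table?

Codon 1 ATC (Ile): 23.3 per 1000.
Codon 2 AAC (Asn): 11.9 per 1000.
Codon 3 CGA (Arg): 2.4 per 1000.
Codon 4 GAC (Asp): 42.3 per 1000.
Lowest frequency is 2.4 at codon 3.

3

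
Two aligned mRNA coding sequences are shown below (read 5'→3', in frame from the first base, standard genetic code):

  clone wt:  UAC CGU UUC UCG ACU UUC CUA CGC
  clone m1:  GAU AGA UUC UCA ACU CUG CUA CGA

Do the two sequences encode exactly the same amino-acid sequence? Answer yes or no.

no

Codon 1: UAC Tyr / GAU Asp — nonsynonymous.
Codon 2: CGU Arg / AGA Arg — synonymous.
Codon 3: UUC Phe / UUC Phe — identical.
Codon 4: UCG Ser / UCA Ser — synonymous.
Codon 5: ACU Thr / ACU Thr — identical.
Codon 6: UUC Phe / CUG Leu — nonsynonymous.
Codon 7: CUA Leu / CUA Leu — identical.
Codon 8: CGC Arg / CGA Arg — synonymous.
Nonsynonymous differences: 2 → different protein.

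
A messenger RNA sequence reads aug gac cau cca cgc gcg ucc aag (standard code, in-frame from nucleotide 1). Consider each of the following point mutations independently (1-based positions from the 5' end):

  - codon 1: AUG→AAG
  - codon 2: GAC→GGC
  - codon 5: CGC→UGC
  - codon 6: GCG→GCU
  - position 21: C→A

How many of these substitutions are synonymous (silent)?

Codon 1: AUG (Met) → AAG (Lys) — missense.
Codon 2: GAC (Asp) → GGC (Gly) — missense.
Codon 5: CGC (Arg) → UGC (Cys) — missense.
Codon 6: GCG (Ala) → GCU (Ala) — synonymous.
Codon 7: UCC (Ser) → UCA (Ser) — synonymous.
Synonymous: 2 of 5.

2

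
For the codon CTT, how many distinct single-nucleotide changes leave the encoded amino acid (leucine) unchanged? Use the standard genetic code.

3

Position 1: none → 0 synonymous.
Position 2: none → 0 synonymous.
Position 3: CTC, CTA, CTG → 3 synonymous.
Total: 0 + 0 + 3 = 3.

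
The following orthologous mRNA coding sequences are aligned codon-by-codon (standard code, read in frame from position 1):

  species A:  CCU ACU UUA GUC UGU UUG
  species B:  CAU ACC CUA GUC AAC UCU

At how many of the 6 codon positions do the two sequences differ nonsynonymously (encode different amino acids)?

Codon 1: CCU Pro / CAU His — nonsynonymous.
Codon 2: ACU Thr / ACC Thr — synonymous.
Codon 3: UUA Leu / CUA Leu — synonymous.
Codon 4: GUC Val / GUC Val — identical.
Codon 5: UGU Cys / AAC Asn — nonsynonymous.
Codon 6: UUG Leu / UCU Ser — nonsynonymous.
Nonsynonymous differences: 3.

3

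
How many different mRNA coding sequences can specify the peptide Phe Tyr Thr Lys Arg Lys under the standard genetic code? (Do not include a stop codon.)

Phe: 2 codons.
Tyr: 2 codons.
Thr: 4 codons.
Lys: 2 codons.
Arg: 6 codons.
Lys: 2 codons.
2 × 2 × 4 × 2 × 6 × 2 = 384.

384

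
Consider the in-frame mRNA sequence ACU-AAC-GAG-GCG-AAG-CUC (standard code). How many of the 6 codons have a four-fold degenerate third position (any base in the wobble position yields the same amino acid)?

Codon 1 ACU (Thr): third position 4-fold.
Codon 2 AAC (Asn): third position 2-fold.
Codon 3 GAG (Glu): third position 2-fold.
Codon 4 GCG (Ala): third position 4-fold.
Codon 5 AAG (Lys): third position 2-fold.
Codon 6 CUC (Leu): third position 4-fold.
Four-fold degenerate third positions: 3.

3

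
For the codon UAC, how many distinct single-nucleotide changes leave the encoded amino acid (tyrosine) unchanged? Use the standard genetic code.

Position 1: none → 0 synonymous.
Position 2: none → 0 synonymous.
Position 3: UAU → 1 synonymous.
Total: 0 + 0 + 1 = 1.

1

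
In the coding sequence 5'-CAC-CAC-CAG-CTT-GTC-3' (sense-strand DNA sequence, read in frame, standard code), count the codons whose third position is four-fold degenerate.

Codon 1 CAC (His): third position 2-fold.
Codon 2 CAC (His): third position 2-fold.
Codon 3 CAG (Gln): third position 2-fold.
Codon 4 CTT (Leu): third position 4-fold.
Codon 5 GTC (Val): third position 4-fold.
Four-fold degenerate third positions: 2.

2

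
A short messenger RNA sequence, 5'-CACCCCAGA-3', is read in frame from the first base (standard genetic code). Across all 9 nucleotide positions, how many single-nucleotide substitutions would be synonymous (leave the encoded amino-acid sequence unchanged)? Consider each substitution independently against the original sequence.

6

Codon 1 (CAC, His): 1 synonymous substitution.
Codon 2 (CCC, Pro): 3 synonymous substitutions.
Codon 3 (AGA, Arg): 2 synonymous substitutions.
Total: 1 + 3 + 2 = 6.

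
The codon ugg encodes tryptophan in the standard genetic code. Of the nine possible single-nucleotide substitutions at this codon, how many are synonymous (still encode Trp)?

0

Position 1: none → 0 synonymous.
Position 2: none → 0 synonymous.
Position 3: none → 0 synonymous.
Total: 0 + 0 + 0 = 0.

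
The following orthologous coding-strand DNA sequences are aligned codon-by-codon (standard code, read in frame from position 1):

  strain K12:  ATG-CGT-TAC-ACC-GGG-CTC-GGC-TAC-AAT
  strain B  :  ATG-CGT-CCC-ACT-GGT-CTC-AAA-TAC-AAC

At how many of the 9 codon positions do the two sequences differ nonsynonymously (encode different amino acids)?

Codon 1: ATG Met / ATG Met — identical.
Codon 2: CGT Arg / CGT Arg — identical.
Codon 3: TAC Tyr / CCC Pro — nonsynonymous.
Codon 4: ACC Thr / ACT Thr — synonymous.
Codon 5: GGG Gly / GGT Gly — synonymous.
Codon 6: CTC Leu / CTC Leu — identical.
Codon 7: GGC Gly / AAA Lys — nonsynonymous.
Codon 8: TAC Tyr / TAC Tyr — identical.
Codon 9: AAT Asn / AAC Asn — synonymous.
Nonsynonymous differences: 2.

2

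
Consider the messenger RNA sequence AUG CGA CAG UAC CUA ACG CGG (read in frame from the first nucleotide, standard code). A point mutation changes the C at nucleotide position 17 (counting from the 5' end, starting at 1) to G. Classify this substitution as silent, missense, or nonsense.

missense

Position 17 falls in codon 6: ACG → Thr.
After the substitution the codon is AGG → Arg.
Thr ≠ Arg, so this is a missense mutation.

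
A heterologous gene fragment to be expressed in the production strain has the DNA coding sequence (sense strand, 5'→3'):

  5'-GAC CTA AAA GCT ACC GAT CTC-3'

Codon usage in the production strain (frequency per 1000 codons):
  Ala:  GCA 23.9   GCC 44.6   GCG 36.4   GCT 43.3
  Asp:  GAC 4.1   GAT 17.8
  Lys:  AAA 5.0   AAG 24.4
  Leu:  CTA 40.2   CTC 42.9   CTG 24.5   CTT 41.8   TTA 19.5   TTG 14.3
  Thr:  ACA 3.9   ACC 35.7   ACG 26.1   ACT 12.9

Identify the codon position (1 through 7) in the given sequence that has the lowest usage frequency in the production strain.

1

Codon 1 GAC (Asp): 4.1 per 1000.
Codon 2 CTA (Leu): 40.2 per 1000.
Codon 3 AAA (Lys): 5.0 per 1000.
Codon 4 GCT (Ala): 43.3 per 1000.
Codon 5 ACC (Thr): 35.7 per 1000.
Codon 6 GAT (Asp): 17.8 per 1000.
Codon 7 CTC (Leu): 42.9 per 1000.
Lowest frequency is 4.1 at codon 1.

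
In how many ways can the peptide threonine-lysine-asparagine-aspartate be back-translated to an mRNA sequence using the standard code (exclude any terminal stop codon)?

Thr: 4 codons.
Lys: 2 codons.
Asn: 2 codons.
Asp: 2 codons.
4 × 2 × 2 × 2 = 32.

32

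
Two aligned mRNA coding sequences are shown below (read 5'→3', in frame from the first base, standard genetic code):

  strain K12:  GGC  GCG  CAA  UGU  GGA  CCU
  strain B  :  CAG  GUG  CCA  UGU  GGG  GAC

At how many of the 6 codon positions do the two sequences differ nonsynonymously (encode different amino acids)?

4

Codon 1: GGC Gly / CAG Gln — nonsynonymous.
Codon 2: GCG Ala / GUG Val — nonsynonymous.
Codon 3: CAA Gln / CCA Pro — nonsynonymous.
Codon 4: UGU Cys / UGU Cys — identical.
Codon 5: GGA Gly / GGG Gly — synonymous.
Codon 6: CCU Pro / GAC Asp — nonsynonymous.
Nonsynonymous differences: 4.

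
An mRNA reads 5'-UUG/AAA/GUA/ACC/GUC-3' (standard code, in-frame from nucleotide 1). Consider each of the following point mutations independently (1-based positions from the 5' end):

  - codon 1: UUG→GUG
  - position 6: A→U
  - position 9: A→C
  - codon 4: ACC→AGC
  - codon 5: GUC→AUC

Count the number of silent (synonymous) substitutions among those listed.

Codon 1: UUG (Leu) → GUG (Val) — missense.
Codon 2: AAA (Lys) → AAU (Asn) — missense.
Codon 3: GUA (Val) → GUC (Val) — synonymous.
Codon 4: ACC (Thr) → AGC (Ser) — missense.
Codon 5: GUC (Val) → AUC (Ile) — missense.
Synonymous: 1 of 5.

1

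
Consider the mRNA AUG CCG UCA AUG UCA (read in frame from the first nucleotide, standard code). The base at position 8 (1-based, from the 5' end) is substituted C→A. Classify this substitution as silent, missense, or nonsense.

nonsense

Position 8 falls in codon 3: UCA → Ser.
After the substitution the codon is UAA → Stop.
The new codon is a stop codon, so this is a nonsense mutation.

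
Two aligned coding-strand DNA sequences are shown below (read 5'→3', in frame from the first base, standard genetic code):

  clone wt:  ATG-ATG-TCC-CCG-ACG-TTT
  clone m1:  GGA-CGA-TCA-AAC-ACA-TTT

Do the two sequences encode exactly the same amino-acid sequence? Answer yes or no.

Codon 1: ATG Met / GGA Gly — nonsynonymous.
Codon 2: ATG Met / CGA Arg — nonsynonymous.
Codon 3: TCC Ser / TCA Ser — synonymous.
Codon 4: CCG Pro / AAC Asn — nonsynonymous.
Codon 5: ACG Thr / ACA Thr — synonymous.
Codon 6: TTT Phe / TTT Phe — identical.
Nonsynonymous differences: 3 → different protein.

no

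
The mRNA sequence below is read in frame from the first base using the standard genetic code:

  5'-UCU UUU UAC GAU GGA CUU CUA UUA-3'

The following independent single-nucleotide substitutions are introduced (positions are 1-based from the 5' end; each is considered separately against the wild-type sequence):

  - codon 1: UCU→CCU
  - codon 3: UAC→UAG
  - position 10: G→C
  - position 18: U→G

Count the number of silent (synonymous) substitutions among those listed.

Codon 1: UCU (Ser) → CCU (Pro) — missense.
Codon 3: UAC (Tyr) → UAG (Stop) — nonsense.
Codon 4: GAU (Asp) → CAU (His) — missense.
Codon 6: CUU (Leu) → CUG (Leu) — synonymous.
Synonymous: 1 of 4.

1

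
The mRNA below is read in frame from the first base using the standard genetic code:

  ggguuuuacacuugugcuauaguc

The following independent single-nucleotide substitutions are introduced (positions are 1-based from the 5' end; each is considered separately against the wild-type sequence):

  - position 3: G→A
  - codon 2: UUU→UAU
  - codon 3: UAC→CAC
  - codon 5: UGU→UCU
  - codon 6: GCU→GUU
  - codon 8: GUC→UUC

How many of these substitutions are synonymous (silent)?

1

Codon 1: GGG (Gly) → GGA (Gly) — synonymous.
Codon 2: UUU (Phe) → UAU (Tyr) — missense.
Codon 3: UAC (Tyr) → CAC (His) — missense.
Codon 5: UGU (Cys) → UCU (Ser) — missense.
Codon 6: GCU (Ala) → GUU (Val) — missense.
Codon 8: GUC (Val) → UUC (Phe) — missense.
Synonymous: 1 of 6.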